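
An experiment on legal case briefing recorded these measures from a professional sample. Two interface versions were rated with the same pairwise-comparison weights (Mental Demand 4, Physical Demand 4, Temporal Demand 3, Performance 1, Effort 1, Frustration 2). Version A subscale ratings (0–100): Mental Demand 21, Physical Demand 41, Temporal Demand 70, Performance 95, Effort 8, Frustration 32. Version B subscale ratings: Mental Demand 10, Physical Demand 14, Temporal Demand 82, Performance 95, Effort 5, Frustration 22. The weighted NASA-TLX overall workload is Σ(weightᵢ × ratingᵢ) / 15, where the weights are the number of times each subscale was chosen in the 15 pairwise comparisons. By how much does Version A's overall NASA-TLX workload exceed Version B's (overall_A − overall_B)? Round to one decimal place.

9.3

Version A weighted sum = 4·21 + 4·41 + 3·70 + 1·95 + 1·8 + 2·32 = 84 + 164 + 210 + 95 + 8 + 64 = 625; overall_A = 625/15 = 41.6667.
Version B weighted sum = 4·10 + 4·14 + 3·82 + 1·95 + 1·5 + 2·22 = 40 + 56 + 246 + 95 + 5 + 44 = 486; overall_B = 486/15 = 32.4000.
Difference = 41.6667 − 32.4000 = 9.2667 ≈ 9.3.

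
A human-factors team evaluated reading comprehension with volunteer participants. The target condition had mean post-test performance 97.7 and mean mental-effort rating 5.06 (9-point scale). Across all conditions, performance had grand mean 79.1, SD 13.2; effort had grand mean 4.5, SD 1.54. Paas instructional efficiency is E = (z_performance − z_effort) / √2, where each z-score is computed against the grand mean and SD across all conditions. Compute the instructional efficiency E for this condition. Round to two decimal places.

z_performance = (97.7 − 79.1) / 13.2 = 18.6000 / 13.2 = 1.4091.
z_effort = (5.06 − 4.5) / 1.54 = 0.5600 / 1.54 = 0.3636.
z_P − z_E = 1.4091 − 0.3636 = 1.0455.
E = 1.0455 / √2 = 1.0455 / 1.41421 = 0.7393 ≈ 0.74.

0.74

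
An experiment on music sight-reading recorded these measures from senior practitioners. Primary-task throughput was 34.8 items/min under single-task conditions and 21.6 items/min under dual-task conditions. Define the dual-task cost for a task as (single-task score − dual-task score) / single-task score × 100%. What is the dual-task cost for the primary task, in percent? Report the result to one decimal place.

Cost = (34.8 − 21.6) / 34.8 × 100%
     = 13.2000 / 34.8 × 100% = 37.9310%.
≈ 37.9%.

37.9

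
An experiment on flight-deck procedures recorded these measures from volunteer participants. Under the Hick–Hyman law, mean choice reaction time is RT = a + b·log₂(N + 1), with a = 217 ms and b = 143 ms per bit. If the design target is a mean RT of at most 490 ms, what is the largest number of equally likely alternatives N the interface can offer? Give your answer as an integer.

Set 217 + 143·log₂(N + 1) ≤ 490.
log₂(N + 1) ≤ (490 − 217) / 143 = 1.9091.
N + 1 ≤ 2^1.9091 = 3.7557.
N ≤ 2.7557, so the largest integer N is 2.

2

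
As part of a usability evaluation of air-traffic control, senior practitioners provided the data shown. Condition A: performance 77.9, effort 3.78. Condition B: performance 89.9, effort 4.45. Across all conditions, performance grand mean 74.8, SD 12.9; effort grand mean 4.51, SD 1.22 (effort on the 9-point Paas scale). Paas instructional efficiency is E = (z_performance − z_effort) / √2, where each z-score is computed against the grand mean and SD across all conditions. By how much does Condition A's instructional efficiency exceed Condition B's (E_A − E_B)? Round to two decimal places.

Condition A: z_P = (77.9 − 74.8)/12.9 = 0.2403; z_E = (3.78 − 4.51)/1.22 = -0.5984; E_A = (0.2403 − (-0.5984))/√2 = 0.5931.
Condition B: z_P = (89.9 − 74.8)/12.9 = 1.1705; z_E = (4.45 − 4.51)/1.22 = -0.0492; E_B = (1.1705 − (-0.0492))/√2 = 0.8625.
E_A − E_B = 0.5931 − 0.8625 = -0.2694 ≈ -0.27.

-0.27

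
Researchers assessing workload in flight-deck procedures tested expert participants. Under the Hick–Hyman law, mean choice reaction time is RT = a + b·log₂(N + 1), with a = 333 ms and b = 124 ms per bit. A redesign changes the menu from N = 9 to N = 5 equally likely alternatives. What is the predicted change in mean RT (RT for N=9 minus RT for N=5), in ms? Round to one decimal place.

RT(9) = 333 + 124·log₂(10) = 333 + 124·3.3219 = 744.9156 ms.
RT(5) = 333 + 124·log₂(6) = 333 + 124·2.5850 = 653.5400 ms.
Difference = 744.9156 − 653.5400 = 91.3756 ≈ 91.4 ms.

91.4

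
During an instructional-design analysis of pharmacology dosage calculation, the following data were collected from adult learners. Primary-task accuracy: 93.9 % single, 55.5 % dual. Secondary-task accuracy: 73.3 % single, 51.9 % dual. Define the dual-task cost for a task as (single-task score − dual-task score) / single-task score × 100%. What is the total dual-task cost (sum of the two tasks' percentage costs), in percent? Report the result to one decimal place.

Primary cost = (93.9 − 55.5) / 93.9 × 100% = 40.8946%.
Secondary cost = (73.3 − 51.9) / 73.3 × 100% = 29.1951%.
Total = 40.8946% + 29.1951% = 70.0897% ≈ 70.1%.

70.1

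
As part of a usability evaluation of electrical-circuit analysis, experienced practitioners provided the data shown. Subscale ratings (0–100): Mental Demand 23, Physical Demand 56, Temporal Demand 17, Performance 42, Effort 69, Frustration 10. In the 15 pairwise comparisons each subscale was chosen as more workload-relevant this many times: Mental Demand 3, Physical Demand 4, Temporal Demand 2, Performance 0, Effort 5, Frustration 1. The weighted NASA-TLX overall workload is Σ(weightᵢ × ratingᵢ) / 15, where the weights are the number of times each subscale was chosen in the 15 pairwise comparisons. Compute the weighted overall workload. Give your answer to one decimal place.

The tallies are the weights (they sum to 15).
Weighted sum = 3·23 + 4·56 + 2·17 + 0·42 + 5·69 + 1·10
            = 69 + 224 + 34 + 0 + 345 + 10 = 682.
Overall workload = 682 / 15 = 45.4667 ≈ 45.5.

45.5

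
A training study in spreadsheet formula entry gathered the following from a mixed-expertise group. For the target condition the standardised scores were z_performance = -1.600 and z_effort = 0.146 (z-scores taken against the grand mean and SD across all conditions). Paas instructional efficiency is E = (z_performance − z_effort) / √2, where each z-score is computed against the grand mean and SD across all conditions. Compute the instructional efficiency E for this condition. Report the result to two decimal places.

-1.23

z_P − z_E = -1.600 − 0.146 = -1.7460.
E = -1.7460 / √2 = -1.7460 / 1.41421 = -1.2346 ≈ -1.23.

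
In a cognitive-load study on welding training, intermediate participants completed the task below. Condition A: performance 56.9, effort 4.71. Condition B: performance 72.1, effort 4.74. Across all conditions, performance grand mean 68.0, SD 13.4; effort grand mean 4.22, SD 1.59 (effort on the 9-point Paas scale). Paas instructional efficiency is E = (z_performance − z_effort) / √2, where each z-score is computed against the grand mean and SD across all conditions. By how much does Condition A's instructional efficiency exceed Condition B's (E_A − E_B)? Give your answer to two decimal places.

-0.79

Condition A: z_P = (56.9 − 68.0)/13.4 = -0.8284; z_E = (4.71 − 4.22)/1.59 = 0.3082; E_A = (-0.8284 − 0.3082)/√2 = -0.8037.
Condition B: z_P = (72.1 − 68.0)/13.4 = 0.3060; z_E = (4.74 − 4.22)/1.59 = 0.3270; E_B = (0.3060 − 0.3270)/√2 = -0.0148.
E_A − E_B = -0.8037 − (-0.0148) = -0.7889 ≈ -0.79.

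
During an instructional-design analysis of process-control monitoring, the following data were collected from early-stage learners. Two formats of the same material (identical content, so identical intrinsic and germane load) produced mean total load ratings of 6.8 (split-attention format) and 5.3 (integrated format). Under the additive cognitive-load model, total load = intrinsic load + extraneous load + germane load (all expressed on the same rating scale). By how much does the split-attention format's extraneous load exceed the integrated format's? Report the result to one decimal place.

Intrinsic and germane load are equal across formats, so the difference in total load equals the difference in extraneous load.
Extraneous-load difference = 6.8 − 5.3 = 1.5.

1.5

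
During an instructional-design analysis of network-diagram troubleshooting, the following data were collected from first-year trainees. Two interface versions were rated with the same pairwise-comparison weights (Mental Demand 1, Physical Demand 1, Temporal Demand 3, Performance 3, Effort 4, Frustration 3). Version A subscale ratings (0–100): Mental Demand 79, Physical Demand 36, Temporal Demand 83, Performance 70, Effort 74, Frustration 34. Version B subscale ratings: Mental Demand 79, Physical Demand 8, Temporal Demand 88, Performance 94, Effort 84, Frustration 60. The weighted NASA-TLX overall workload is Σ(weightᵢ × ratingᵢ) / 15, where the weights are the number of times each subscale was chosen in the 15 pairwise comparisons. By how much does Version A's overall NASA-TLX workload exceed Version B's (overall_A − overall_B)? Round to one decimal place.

-11.8

Version A weighted sum = 1·79 + 1·36 + 3·83 + 3·70 + 4·74 + 3·34 = 79 + 36 + 249 + 210 + 296 + 102 = 972; overall_A = 972/15 = 64.8000.
Version B weighted sum = 1·79 + 1·8 + 3·88 + 3·94 + 4·84 + 3·60 = 79 + 8 + 264 + 282 + 336 + 180 = 1149; overall_B = 1149/15 = 76.6000.
Difference = 64.8000 − 76.6000 = -11.8000 ≈ -11.8.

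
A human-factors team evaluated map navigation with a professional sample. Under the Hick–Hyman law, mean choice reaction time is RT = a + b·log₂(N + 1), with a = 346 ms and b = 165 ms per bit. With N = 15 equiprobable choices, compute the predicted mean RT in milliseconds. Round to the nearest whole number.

log₂(15 + 1) = log₂(16) = 4.0000.
RT = 346 + 165 × 4.0000 = 346 + 660.0000 = 1006.0000 ms.
≈ 1006 ms.

1006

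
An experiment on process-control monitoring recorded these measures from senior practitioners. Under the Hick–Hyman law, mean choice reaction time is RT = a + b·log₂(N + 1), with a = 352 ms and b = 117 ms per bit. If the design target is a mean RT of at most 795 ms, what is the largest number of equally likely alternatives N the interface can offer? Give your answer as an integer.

12

Set 352 + 117·log₂(N + 1) ≤ 795.
log₂(N + 1) ≤ (795 − 352) / 117 = 3.7863.
N + 1 ≤ 2^3.7863 = 13.7972.
N ≤ 12.7972, so the largest integer N is 12.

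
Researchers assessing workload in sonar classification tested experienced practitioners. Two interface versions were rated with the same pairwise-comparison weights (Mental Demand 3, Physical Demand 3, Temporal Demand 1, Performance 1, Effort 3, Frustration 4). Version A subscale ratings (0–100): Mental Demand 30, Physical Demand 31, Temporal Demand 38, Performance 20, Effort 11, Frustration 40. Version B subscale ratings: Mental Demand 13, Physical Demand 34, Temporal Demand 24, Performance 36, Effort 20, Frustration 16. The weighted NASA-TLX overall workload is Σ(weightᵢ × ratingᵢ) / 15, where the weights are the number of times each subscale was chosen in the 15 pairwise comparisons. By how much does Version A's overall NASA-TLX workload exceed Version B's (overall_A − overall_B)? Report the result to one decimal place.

7.3

Version A weighted sum = 3·30 + 3·31 + 1·38 + 1·20 + 3·11 + 4·40 = 90 + 93 + 38 + 20 + 33 + 160 = 434; overall_A = 434/15 = 28.9333.
Version B weighted sum = 3·13 + 3·34 + 1·24 + 1·36 + 3·20 + 4·16 = 39 + 102 + 24 + 36 + 60 + 64 = 325; overall_B = 325/15 = 21.6667.
Difference = 28.9333 − 21.6667 = 7.2666 ≈ 7.3.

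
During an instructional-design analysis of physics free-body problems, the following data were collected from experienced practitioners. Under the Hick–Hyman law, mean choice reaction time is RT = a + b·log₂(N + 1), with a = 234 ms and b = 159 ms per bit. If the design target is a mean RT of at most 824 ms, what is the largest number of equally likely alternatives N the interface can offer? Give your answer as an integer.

Set 234 + 159·log₂(N + 1) ≤ 824.
log₂(N + 1) ≤ (824 − 234) / 159 = 3.7107.
N + 1 ≤ 2^3.7107 = 13.0928.
N ≤ 12.0928, so the largest integer N is 12.

12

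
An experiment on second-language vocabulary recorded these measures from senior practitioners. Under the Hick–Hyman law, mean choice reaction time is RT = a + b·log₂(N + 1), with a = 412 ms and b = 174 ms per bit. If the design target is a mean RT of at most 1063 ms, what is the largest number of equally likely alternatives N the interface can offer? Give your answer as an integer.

12

Set 412 + 174·log₂(N + 1) ≤ 1063.
log₂(N + 1) ≤ (1063 − 412) / 174 = 3.7414.
N + 1 ≤ 2^3.7414 = 13.3744.
N ≤ 12.3744, so the largest integer N is 12.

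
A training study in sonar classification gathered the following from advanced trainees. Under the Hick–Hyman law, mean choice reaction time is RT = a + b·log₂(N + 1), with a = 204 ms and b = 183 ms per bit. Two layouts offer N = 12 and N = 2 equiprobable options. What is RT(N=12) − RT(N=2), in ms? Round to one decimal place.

RT(12) = 204 + 183·log₂(13) = 204 + 183·3.7004 = 881.1732 ms.
RT(2) = 204 + 183·log₂(3) = 204 + 183·1.5850 = 494.0550 ms.
Difference = 881.1732 − 494.0550 = 387.1182 ≈ 387.1 ms.

387.1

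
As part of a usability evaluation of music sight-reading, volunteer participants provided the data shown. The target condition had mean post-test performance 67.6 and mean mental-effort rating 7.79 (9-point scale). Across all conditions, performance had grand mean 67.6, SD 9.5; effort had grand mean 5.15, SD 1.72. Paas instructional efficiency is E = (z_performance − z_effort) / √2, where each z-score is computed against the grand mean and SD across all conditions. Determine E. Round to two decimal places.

-1.09

z_performance = (67.6 − 67.6) / 9.5 = 0.0000 / 9.5 = 0.0000.
z_effort = (7.79 − 5.15) / 1.72 = 2.6400 / 1.72 = 1.5349.
z_P − z_E = 0.0000 − 1.5349 = -1.5349.
E = -1.5349 / √2 = -1.5349 / 1.41421 = -1.0853 ≈ -1.09.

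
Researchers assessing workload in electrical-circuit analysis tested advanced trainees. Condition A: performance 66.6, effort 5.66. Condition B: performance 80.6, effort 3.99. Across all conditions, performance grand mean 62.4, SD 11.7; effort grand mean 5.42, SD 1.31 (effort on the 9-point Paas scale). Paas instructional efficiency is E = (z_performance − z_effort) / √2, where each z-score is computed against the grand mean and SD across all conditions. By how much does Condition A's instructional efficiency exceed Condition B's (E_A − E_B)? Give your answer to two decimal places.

-1.75

Condition A: z_P = (66.6 − 62.4)/11.7 = 0.3590; z_E = (5.66 − 5.42)/1.31 = 0.1832; E_A = (0.3590 − 0.1832)/√2 = 0.1243.
Condition B: z_P = (80.6 − 62.4)/11.7 = 1.5556; z_E = (3.99 − 5.42)/1.31 = -1.0916; E_B = (1.5556 − (-1.0916))/√2 = 1.8719.
E_A − E_B = 0.1243 − 1.8719 = -1.7476 ≈ -1.75.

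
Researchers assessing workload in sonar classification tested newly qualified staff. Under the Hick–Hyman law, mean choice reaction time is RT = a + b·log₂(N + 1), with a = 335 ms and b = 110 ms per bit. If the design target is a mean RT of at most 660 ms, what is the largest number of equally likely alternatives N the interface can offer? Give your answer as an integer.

Set 335 + 110·log₂(N + 1) ≤ 660.
log₂(N + 1) ≤ (660 − 335) / 110 = 2.9545.
N + 1 ≤ 2^2.9545 = 7.7516.
N ≤ 6.7516, so the largest integer N is 6.

6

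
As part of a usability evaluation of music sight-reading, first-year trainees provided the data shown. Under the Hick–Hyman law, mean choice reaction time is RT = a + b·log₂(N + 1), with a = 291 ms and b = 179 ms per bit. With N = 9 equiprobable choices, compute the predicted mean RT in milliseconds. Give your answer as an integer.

log₂(9 + 1) = log₂(10) = 3.3219.
RT = 291 + 179 × 3.3219 = 291 + 594.6201 = 885.6201 ms.
≈ 886 ms.

886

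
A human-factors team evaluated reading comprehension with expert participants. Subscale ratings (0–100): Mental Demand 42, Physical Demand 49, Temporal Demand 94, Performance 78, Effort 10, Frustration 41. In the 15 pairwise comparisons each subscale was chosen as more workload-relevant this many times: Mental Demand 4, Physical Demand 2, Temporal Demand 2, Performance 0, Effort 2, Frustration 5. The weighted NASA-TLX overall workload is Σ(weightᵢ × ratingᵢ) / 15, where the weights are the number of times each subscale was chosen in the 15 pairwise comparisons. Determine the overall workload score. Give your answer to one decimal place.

The tallies are the weights (they sum to 15).
Weighted sum = 4·42 + 2·49 + 2·94 + 0·78 + 2·10 + 5·41
            = 168 + 98 + 188 + 0 + 20 + 205 = 679.
Overall workload = 679 / 15 = 45.2667 ≈ 45.3.

45.3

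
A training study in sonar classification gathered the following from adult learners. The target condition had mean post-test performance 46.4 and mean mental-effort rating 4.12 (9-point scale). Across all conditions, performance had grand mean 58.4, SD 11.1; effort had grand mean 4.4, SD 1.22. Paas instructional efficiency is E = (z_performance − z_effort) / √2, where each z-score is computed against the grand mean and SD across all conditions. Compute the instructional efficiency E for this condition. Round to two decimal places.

z_performance = (46.4 − 58.4) / 11.1 = -12.0000 / 11.1 = -1.0811.
z_effort = (4.12 − 4.4) / 1.22 = -0.2800 / 1.22 = -0.2295.
z_P − z_E = -1.0811 − (-0.2295) = -0.8516.
E = -0.8516 / √2 = -0.8516 / 1.41421 = -0.6022 ≈ -0.60.

-0.60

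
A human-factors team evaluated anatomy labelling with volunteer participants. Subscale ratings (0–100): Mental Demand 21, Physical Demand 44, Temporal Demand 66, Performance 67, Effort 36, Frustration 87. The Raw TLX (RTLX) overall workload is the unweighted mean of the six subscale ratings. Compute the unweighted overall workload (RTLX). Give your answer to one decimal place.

53.5

Sum of ratings = 21 + 44 + 66 + 67 + 36 + 87 = 321.
RTLX = 321 / 6 = 53.5000 ≈ 53.5.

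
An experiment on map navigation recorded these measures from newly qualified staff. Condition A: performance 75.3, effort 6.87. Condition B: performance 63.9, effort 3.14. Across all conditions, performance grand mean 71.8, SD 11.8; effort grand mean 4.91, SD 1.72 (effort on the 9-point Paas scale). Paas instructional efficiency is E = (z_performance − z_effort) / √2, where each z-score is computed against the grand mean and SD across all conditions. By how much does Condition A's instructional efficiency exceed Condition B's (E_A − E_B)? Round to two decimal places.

-0.85

Condition A: z_P = (75.3 − 71.8)/11.8 = 0.2966; z_E = (6.87 − 4.91)/1.72 = 1.1395; E_A = (0.2966 − 1.1395)/√2 = -0.5960.
Condition B: z_P = (63.9 − 71.8)/11.8 = -0.6695; z_E = (3.14 − 4.91)/1.72 = -1.0291; E_B = (-0.6695 − (-1.0291))/√2 = 0.2543.
E_A − E_B = -0.5960 − 0.2543 = -0.8503 ≈ -0.85.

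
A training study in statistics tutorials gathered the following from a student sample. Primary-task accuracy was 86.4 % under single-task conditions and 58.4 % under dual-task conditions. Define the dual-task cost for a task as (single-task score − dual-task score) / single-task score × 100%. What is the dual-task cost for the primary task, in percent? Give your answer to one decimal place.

32.4

Cost = (86.4 − 58.4) / 86.4 × 100%
     = 28.0000 / 86.4 × 100% = 32.4074%.
≈ 32.4%.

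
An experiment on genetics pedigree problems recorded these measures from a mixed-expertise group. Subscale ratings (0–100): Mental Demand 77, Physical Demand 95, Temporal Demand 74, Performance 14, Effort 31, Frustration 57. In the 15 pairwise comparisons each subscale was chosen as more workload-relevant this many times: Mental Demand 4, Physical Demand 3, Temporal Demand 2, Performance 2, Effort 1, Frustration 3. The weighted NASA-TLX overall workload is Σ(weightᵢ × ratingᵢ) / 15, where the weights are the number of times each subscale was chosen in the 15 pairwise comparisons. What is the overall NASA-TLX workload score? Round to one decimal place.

The tallies are the weights (they sum to 15).
Weighted sum = 4·77 + 3·95 + 2·74 + 2·14 + 1·31 + 3·57
            = 308 + 285 + 148 + 28 + 31 + 171 = 971.
Overall workload = 971 / 15 = 64.7333 ≈ 64.7.

64.7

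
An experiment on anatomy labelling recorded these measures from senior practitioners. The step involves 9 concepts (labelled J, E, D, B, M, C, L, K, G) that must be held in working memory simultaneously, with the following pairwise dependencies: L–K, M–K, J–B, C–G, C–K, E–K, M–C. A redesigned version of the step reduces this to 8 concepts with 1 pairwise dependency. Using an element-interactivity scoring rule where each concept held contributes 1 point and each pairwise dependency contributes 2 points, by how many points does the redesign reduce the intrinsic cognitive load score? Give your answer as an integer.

13

Original: 9 × 1 + 7 × 2 = 9 + 14 = 23.
Redesigned: 8 × 1 + 1 × 2 = 8 + 2 = 10.
Reduction = 23 − 10 = 13.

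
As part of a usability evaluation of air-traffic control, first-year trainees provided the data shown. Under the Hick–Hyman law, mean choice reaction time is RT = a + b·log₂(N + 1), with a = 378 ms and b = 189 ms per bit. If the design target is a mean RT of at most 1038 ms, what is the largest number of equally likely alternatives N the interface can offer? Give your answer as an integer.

Set 378 + 189·log₂(N + 1) ≤ 1038.
log₂(N + 1) ≤ (1038 − 378) / 189 = 3.4921.
N + 1 ≤ 2^3.4921 = 11.2519.
N ≤ 10.2519, so the largest integer N is 10.

10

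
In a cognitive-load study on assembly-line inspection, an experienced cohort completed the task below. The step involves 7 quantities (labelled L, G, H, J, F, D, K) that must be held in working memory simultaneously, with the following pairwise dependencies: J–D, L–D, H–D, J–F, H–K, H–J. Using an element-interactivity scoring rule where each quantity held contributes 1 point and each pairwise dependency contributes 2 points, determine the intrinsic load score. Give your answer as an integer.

Count of quantities held simultaneously: 7.
Count of pairwise dependencies listed: 6.
Element contribution: 7 × 1 = 7.
Interaction contribution: 6 × 2 = 12.
Intrinsic load = 7 + 12 = 19.

19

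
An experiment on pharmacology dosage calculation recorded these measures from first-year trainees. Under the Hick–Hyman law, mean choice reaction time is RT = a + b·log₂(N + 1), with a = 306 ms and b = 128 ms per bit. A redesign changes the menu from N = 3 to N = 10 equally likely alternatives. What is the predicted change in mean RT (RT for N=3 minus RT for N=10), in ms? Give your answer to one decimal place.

RT(3) = 306 + 128·log₂(4) = 306 + 128·2.0000 = 562.0000 ms.
RT(10) = 306 + 128·log₂(11) = 306 + 128·3.4594 = 748.8032 ms.
Difference = 562.0000 − 748.8032 = -186.8032 ≈ -186.8 ms.

-186.8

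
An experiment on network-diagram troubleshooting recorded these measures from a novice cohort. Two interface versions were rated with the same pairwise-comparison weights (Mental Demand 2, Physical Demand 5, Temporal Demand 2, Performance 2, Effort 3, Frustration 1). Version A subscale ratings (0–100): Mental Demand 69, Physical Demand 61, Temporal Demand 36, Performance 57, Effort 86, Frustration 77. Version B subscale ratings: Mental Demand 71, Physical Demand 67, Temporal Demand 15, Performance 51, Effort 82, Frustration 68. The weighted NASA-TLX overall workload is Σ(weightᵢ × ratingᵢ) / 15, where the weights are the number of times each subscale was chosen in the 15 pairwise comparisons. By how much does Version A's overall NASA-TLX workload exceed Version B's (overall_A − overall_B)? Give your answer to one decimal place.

2.7

Version A weighted sum = 2·69 + 5·61 + 2·36 + 2·57 + 3·86 + 1·77 = 138 + 305 + 72 + 114 + 258 + 77 = 964; overall_A = 964/15 = 64.2667.
Version B weighted sum = 2·71 + 5·67 + 2·15 + 2·51 + 3·82 + 1·68 = 142 + 335 + 30 + 102 + 246 + 68 = 923; overall_B = 923/15 = 61.5333.
Difference = 64.2667 − 61.5333 = 2.7334 ≈ 2.7.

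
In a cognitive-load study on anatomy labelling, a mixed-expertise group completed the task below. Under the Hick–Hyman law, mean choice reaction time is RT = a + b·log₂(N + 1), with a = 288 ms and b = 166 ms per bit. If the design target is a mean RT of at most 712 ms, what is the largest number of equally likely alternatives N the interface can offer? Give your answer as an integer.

4

Set 288 + 166·log₂(N + 1) ≤ 712.
log₂(N + 1) ≤ (712 − 288) / 166 = 2.5542.
N + 1 ≤ 2^2.5542 = 5.8734.
N ≤ 4.8734, so the largest integer N is 4.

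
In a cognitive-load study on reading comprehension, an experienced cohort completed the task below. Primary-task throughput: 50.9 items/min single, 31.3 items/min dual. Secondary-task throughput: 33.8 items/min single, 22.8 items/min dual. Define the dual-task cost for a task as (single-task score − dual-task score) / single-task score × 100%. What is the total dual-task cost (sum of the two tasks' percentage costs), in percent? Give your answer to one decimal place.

Primary cost = (50.9 − 31.3) / 50.9 × 100% = 38.5069%.
Secondary cost = (33.8 − 22.8) / 33.8 × 100% = 32.5444%.
Total = 38.5069% + 32.5444% = 71.0513% ≈ 71.1%.

71.1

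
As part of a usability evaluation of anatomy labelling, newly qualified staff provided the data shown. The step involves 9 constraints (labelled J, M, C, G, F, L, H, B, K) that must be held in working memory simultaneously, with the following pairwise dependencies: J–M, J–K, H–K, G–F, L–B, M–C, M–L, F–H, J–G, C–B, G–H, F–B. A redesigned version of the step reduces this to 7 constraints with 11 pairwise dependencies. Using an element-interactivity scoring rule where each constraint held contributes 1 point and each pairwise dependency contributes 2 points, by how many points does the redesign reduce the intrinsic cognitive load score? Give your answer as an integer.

4

Original: 9 × 1 + 12 × 2 = 9 + 24 = 33.
Redesigned: 7 × 1 + 11 × 2 = 7 + 22 = 29.
Reduction = 33 − 29 = 4.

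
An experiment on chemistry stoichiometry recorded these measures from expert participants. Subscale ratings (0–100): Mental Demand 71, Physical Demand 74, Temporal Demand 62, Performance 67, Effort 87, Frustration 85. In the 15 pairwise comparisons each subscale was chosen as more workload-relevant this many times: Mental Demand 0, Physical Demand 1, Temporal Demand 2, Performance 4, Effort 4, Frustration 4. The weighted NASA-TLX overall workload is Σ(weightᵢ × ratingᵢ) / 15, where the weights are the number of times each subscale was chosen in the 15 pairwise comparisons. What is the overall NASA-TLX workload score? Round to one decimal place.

The tallies are the weights (they sum to 15).
Weighted sum = 0·71 + 1·74 + 2·62 + 4·67 + 4·87 + 4·85
            = 0 + 74 + 124 + 268 + 348 + 340 = 1154.
Overall workload = 1154 / 15 = 76.9333 ≈ 76.9.

76.9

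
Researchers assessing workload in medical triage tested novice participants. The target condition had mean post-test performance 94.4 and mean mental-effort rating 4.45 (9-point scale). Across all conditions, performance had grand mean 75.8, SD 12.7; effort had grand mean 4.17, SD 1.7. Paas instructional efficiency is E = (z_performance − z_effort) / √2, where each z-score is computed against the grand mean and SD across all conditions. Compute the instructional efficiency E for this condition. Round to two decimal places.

z_performance = (94.4 − 75.8) / 12.7 = 18.6000 / 12.7 = 1.4646.
z_effort = (4.45 − 4.17) / 1.7 = 0.2800 / 1.7 = 0.1647.
z_P − z_E = 1.4646 − 0.1647 = 1.2999.
E = 1.2999 / √2 = 1.2999 / 1.41421 = 0.9192 ≈ 0.92.

0.92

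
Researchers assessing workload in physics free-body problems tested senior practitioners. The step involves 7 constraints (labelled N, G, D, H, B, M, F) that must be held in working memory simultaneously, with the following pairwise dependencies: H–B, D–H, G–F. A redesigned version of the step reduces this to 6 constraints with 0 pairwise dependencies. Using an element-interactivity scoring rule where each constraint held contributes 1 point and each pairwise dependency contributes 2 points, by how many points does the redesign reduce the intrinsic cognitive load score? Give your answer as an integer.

Original: 7 × 1 + 3 × 2 = 7 + 6 = 13.
Redesigned: 6 × 1 + 0 × 2 = 6 + 0 = 6.
Reduction = 13 − 6 = 7.

7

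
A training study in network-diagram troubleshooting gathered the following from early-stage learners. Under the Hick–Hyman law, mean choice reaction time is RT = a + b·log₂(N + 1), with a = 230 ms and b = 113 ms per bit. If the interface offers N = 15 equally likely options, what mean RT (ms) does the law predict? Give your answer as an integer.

log₂(15 + 1) = log₂(16) = 4.0000.
RT = 230 + 113 × 4.0000 = 230 + 452.0000 = 682.0000 ms.
≈ 682 ms.

682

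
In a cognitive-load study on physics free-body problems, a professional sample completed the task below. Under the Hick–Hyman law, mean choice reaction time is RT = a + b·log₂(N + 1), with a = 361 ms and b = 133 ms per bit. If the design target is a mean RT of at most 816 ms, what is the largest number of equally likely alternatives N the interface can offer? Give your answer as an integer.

Set 361 + 133·log₂(N + 1) ≤ 816.
log₂(N + 1) ≤ (816 − 361) / 133 = 3.4211.
N + 1 ≤ 2^3.4211 = 10.7116.
N ≤ 9.7116, so the largest integer N is 9.

9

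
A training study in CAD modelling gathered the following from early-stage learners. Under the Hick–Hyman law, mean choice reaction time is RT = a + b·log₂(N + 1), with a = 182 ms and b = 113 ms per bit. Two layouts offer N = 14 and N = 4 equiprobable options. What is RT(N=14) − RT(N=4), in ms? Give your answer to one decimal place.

RT(14) = 182 + 113·log₂(15) = 182 + 113·3.9069 = 623.4797 ms.
RT(4) = 182 + 113·log₂(5) = 182 + 113·2.3219 = 444.3747 ms.
Difference = 623.4797 − 444.3747 = 179.1050 ≈ 179.1 ms.

179.1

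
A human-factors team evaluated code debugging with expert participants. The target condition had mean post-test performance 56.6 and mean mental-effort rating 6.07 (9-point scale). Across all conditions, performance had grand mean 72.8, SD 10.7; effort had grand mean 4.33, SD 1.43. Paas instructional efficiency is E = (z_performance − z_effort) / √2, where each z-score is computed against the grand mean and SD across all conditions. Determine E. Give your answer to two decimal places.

-1.93

z_performance = (56.6 − 72.8) / 10.7 = -16.2000 / 10.7 = -1.5140.
z_effort = (6.07 − 4.33) / 1.43 = 1.7400 / 1.43 = 1.2168.
z_P − z_E = -1.5140 − 1.2168 = -2.7308.
E = -2.7308 / √2 = -2.7308 / 1.41421 = -1.9310 ≈ -1.93.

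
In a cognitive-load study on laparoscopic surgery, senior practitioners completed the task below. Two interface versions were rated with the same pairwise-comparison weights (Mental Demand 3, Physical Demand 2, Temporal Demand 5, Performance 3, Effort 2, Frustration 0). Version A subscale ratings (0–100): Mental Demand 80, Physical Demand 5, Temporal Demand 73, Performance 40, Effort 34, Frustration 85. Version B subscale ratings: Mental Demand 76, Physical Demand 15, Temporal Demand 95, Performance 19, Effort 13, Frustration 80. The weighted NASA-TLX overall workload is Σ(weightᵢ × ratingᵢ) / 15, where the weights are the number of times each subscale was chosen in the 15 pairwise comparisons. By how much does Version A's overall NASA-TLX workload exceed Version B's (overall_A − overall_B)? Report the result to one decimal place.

-0.9

Version A weighted sum = 3·80 + 2·5 + 5·73 + 3·40 + 2·34 + 0·85 = 240 + 10 + 365 + 120 + 68 + 0 = 803; overall_A = 803/15 = 53.5333.
Version B weighted sum = 3·76 + 2·15 + 5·95 + 3·19 + 2·13 + 0·80 = 228 + 30 + 475 + 57 + 26 + 0 = 816; overall_B = 816/15 = 54.4000.
Difference = 53.5333 − 54.4000 = -0.8667 ≈ -0.9.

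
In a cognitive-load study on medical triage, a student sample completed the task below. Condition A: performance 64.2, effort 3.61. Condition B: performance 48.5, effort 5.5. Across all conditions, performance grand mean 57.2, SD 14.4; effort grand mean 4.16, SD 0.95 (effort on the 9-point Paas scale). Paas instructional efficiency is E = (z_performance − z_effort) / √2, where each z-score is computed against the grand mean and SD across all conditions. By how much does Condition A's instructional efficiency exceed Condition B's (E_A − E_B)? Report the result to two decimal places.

2.18

Condition A: z_P = (64.2 − 57.2)/14.4 = 0.4861; z_E = (3.61 − 4.16)/0.95 = -0.5789; E_A = (0.4861 − (-0.5789))/√2 = 0.7531.
Condition B: z_P = (48.5 − 57.2)/14.4 = -0.6042; z_E = (5.5 − 4.16)/0.95 = 1.4105; E_B = (-0.6042 − 1.4105)/√2 = -1.4246.
E_A − E_B = 0.7531 − (-1.4246) = 2.1777 ≈ 2.18.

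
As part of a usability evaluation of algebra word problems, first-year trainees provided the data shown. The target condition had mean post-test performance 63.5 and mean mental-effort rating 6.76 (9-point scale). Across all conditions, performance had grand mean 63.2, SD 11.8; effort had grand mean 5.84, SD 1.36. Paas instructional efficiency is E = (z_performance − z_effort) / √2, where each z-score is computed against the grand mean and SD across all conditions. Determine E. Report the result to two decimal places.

z_performance = (63.5 − 63.2) / 11.8 = 0.3000 / 11.8 = 0.0254.
z_effort = (6.76 − 5.84) / 1.36 = 0.9200 / 1.36 = 0.6765.
z_P − z_E = 0.0254 − 0.6765 = -0.6511.
E = -0.6511 / √2 = -0.6511 / 1.41421 = -0.4604 ≈ -0.46.

-0.46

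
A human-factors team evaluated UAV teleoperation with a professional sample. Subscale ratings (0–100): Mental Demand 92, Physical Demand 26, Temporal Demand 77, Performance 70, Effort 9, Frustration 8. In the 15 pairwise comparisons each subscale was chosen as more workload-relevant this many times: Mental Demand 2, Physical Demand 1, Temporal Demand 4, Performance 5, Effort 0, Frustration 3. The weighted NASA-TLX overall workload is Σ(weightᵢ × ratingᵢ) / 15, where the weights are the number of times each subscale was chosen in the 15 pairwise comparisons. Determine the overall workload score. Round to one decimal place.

The tallies are the weights (they sum to 15).
Weighted sum = 2·92 + 1·26 + 4·77 + 5·70 + 0·9 + 3·8
            = 184 + 26 + 308 + 350 + 0 + 24 = 892.
Overall workload = 892 / 15 = 59.4667 ≈ 59.5.

59.5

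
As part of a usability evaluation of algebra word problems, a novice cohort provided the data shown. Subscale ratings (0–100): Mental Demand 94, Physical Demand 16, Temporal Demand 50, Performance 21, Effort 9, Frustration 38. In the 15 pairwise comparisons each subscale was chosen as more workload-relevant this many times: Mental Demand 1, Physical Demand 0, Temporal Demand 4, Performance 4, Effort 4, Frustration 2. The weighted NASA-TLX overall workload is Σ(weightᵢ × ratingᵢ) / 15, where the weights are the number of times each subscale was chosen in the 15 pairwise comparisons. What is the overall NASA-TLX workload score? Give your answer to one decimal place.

The tallies are the weights (they sum to 15).
Weighted sum = 1·94 + 0·16 + 4·50 + 4·21 + 4·9 + 2·38
            = 94 + 0 + 200 + 84 + 36 + 76 = 490.
Overall workload = 490 / 15 = 32.6667 ≈ 32.7.

32.7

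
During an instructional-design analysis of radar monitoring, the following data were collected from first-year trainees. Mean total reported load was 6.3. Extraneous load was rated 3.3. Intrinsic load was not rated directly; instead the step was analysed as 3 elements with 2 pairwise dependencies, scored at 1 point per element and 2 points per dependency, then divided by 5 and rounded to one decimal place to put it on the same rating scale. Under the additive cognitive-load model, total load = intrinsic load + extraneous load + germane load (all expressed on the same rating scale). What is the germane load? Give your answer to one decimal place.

1.6

Intrinsic (element-interactivity): (3 × 1 + 2 × 2) / 5 = 7 / 5 = 1.4000 → 1.4.
germane load = total − intrinsic − extraneous
             = 6.3 − 1.4 − 3.3 = 1.6.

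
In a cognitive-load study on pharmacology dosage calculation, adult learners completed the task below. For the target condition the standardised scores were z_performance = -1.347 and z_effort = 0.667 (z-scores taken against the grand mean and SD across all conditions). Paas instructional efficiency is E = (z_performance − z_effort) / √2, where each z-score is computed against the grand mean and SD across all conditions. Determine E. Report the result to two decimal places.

z_P − z_E = -1.347 − 0.667 = -2.0140.
E = -2.0140 / √2 = -2.0140 / 1.41421 = -1.4241 ≈ -1.42.

-1.42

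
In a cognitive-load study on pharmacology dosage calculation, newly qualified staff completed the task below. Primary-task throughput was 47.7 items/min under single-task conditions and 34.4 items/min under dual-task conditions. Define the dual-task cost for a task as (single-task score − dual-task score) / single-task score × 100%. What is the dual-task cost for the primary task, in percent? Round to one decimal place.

Cost = (47.7 − 34.4) / 47.7 × 100%
     = 13.3000 / 47.7 × 100% = 27.8826%.
≈ 27.9%.

27.9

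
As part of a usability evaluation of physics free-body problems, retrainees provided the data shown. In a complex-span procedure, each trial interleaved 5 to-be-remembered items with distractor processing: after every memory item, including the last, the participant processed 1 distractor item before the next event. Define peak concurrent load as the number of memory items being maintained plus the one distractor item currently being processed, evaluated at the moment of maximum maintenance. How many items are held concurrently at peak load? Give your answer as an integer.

6

Maintenance is greatest during the distractor(s) after memory item 5: all 5 memory items are being held.
One distractor item is concurrently being processed.
Peak concurrent load = 5 + 1 = 6 items.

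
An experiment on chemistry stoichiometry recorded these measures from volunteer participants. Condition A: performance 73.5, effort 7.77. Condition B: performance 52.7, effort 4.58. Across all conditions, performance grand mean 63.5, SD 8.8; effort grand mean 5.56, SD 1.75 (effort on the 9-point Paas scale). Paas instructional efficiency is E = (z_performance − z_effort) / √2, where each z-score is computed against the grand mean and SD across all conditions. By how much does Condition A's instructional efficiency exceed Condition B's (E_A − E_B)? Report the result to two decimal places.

0.38

Condition A: z_P = (73.5 − 63.5)/8.8 = 1.1364; z_E = (7.77 − 5.56)/1.75 = 1.2629; E_A = (1.1364 − 1.2629)/√2 = -0.0894.
Condition B: z_P = (52.7 − 63.5)/8.8 = -1.2273; z_E = (4.58 − 5.56)/1.75 = -0.5600; E_B = (-1.2273 − (-0.5600))/√2 = -0.4719.
E_A − E_B = -0.0894 − (-0.4719) = 0.3825 ≈ 0.38.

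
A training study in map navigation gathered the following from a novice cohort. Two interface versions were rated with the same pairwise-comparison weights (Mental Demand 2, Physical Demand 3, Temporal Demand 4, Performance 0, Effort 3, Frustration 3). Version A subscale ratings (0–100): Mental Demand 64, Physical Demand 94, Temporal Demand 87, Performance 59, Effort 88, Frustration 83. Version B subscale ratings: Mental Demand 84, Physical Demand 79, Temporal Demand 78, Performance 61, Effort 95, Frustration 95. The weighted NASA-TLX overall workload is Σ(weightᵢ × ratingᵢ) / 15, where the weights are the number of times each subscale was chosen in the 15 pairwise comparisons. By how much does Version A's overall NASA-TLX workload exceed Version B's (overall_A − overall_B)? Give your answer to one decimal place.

-1.1

Version A weighted sum = 2·64 + 3·94 + 4·87 + 0·59 + 3·88 + 3·83 = 128 + 282 + 348 + 0 + 264 + 249 = 1271; overall_A = 1271/15 = 84.7333.
Version B weighted sum = 2·84 + 3·79 + 4·78 + 0·61 + 3·95 + 3·95 = 168 + 237 + 312 + 0 + 285 + 285 = 1287; overall_B = 1287/15 = 85.8000.
Difference = 84.7333 − 85.8000 = -1.0667 ≈ -1.1.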